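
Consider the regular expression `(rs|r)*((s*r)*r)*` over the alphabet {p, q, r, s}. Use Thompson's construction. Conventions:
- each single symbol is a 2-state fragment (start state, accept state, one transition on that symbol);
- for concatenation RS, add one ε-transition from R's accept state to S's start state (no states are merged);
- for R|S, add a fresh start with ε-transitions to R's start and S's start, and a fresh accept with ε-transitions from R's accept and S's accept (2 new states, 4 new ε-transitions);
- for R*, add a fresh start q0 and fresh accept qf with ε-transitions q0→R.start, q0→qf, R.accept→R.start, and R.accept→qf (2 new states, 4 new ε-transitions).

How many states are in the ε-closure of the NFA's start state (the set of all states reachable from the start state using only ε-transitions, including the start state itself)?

Compute the ε-closure size of each fragment's start state recursively; a symbol fragment's start has no outgoing ε-edge, so its closure is just itself (size 1).
  rs — C equals the left operand's closure size = 1 (its accept is not ε-reachable, so the closure stops there)
  rs|r — C = 1 + 1 + 1 = 3 (the new accept is not ε-reachable since no branch accepts ε)
  (rs|r)* — C = 1 (new start) + 3 (body) + 1 (new accept) = 5
  s* — new start has ε-edges to the inner start and to the new accept, so C = 2 + 1 = 3
  s*r — C = 3 + 1 = 4 (closure spills across the concat boundary because the left factor accepts ε)
  (s*r)* — C = 1 (new start) + 4 (body) + 1 (new accept) = 6
  (s*r)*r — C = 6 + 1 = 7 (closure spills across the concat boundary because the left factor accepts ε)
  ((s*r)*r)* — the star's fresh start ε-reaches both the body's start and the fresh accept: C = 2 + 7 = 9
  (rs|r)*((s*r)*r)* — the left operand accepts ε, so the closure extends into the next operand (via the concat ε-link); C = 5 + 9 = 14

14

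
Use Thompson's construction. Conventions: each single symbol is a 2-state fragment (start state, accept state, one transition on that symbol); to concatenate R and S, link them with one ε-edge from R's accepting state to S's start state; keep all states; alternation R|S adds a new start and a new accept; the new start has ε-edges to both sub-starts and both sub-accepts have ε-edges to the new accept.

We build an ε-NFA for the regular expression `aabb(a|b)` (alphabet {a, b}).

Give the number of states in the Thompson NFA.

Per subexpression:
Each of the 6 symbol leaves contributes a 2-state fragment.
  a|b → 6 states
  aabb(a|b) → 14 states

14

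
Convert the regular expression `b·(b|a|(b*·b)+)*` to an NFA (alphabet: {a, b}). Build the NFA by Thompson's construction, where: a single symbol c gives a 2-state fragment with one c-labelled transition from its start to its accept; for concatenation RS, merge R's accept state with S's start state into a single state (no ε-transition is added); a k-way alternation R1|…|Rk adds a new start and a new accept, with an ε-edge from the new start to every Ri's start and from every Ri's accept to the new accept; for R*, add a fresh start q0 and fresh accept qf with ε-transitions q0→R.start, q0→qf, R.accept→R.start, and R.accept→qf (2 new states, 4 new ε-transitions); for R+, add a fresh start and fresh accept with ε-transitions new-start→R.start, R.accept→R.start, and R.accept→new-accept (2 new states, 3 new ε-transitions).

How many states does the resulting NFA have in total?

16

Building bottom-up:
Each of the 5 symbol leaves contributes a 2-state fragment.
  b* : 4 states
  b*·b : 5 states
  (b*·b)+ : 7 states
  b|a|(b*·b)+ : 13 states
  (b|a|(b*·b)+)* : 15 states
  b·(b|a|(b*·b)+)* : 16 states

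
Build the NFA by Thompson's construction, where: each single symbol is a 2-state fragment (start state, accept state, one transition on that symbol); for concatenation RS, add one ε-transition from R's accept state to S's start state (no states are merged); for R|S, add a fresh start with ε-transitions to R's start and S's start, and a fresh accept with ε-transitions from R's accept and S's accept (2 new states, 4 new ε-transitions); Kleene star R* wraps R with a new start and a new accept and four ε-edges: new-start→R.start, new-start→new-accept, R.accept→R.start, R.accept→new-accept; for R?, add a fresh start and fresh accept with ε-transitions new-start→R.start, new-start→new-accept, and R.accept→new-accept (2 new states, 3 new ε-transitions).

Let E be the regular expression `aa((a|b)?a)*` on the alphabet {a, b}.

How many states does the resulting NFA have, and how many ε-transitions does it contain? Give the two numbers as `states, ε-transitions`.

By structural recursion:
Each of the 5 symbol leaves contributes 2 states and 0 ε-transitions.
  a|b = 6 states, 4 ε-transitions
  (a|b)? = 8 states, 7 ε-transitions
  (a|b)?a = 10 states, 8 ε-transitions
  ((a|b)?a)* = 12 states, 12 ε-transitions
  aa((a|b)?a)* = 16 states, 14 ε-transitions

16, 14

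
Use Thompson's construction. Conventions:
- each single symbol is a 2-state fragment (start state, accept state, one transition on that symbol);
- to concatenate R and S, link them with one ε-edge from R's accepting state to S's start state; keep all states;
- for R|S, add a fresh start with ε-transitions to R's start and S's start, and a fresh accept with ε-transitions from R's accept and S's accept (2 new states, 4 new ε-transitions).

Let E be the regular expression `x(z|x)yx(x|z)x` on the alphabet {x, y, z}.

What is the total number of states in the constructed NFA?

20

Per subexpression:
Each of the 8 symbol leaves contributes a 2-state fragment.
  z|x — 6 states
  x|z — 6 states
  x(z|x)yx(x|z)x — 20 states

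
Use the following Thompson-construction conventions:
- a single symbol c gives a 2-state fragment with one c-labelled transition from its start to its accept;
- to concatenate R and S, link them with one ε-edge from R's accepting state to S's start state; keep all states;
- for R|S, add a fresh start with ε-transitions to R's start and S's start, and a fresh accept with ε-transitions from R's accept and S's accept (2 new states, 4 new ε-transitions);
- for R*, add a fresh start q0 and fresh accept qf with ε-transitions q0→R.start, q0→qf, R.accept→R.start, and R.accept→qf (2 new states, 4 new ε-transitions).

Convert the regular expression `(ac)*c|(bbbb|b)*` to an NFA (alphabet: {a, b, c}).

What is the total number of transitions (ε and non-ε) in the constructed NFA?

29

Building bottom-up:
Each of the 8 symbol leaves contributes 1 transition (1 symbol, 0 ε).
  ac : 3 transitions (2 symbol, 1 ε)
  (ac)* : 7 transitions (2 symbol, 5 ε)
  (ac)*c : 9 transitions (3 symbol, 6 ε)
  bbbb : 7 transitions (4 symbol, 3 ε)
  bbbb|b : 12 transitions (5 symbol, 7 ε)
  (bbbb|b)* : 16 transitions (5 symbol, 11 ε)
  (ac)*c|(bbbb|b)* : 29 transitions (8 symbol, 21 ε)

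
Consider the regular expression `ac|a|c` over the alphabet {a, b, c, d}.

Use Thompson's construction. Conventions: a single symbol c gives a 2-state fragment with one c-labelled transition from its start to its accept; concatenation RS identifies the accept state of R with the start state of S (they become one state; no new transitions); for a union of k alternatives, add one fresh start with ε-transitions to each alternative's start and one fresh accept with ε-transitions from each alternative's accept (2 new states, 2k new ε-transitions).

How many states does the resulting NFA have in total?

Bottom-up over the parse tree:
Each of the 4 symbol leaves contributes a 2-state fragment.
  ac → 3 states
  ac|a|c → 9 states

9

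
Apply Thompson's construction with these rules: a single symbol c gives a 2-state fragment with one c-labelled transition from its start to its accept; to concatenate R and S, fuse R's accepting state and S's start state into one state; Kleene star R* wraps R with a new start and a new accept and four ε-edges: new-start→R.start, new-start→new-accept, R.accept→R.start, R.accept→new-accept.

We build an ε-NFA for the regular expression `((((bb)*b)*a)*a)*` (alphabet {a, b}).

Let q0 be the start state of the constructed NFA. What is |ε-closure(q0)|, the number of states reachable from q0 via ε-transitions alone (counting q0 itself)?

9

Let C(F) = |ε-closure(F.start)| within fragment F, and note whether F accepts ε. Symbol fragments have C = 1 and do not accept ε. Then:
  bb → same as the first factor's closure: C = 1
  (bb)* → the star's fresh start ε-reaches both the body's start and the fresh accept: C = 2 + 1 = 3
  (bb)*b → the left operand accepts ε, so the closure extends into the next operand (the shared merged state is already counted); C = 3 + (1−1) = 3
  ((bb)*b)* → new start has ε-edges to the inner start and to the new accept, so C = 2 + 3 = 5
  ((bb)*b)*a → C = 5 + (1−1) = 5 (closure spills across the concat boundary because the left factor accepts ε)
  (((bb)*b)*a)* → the star's fresh start ε-reaches both the body's start and the fresh accept: C = 2 + 5 = 7
  (((bb)*b)*a)*a → the left operand accepts ε, so the closure extends into the next operand (the shared merged state is already counted); C = 7 + (1−1) = 7
  ((((bb)*b)*a)*a)* → the star's fresh start ε-reaches both the body's start and the fresh accept: C = 2 + 7 = 9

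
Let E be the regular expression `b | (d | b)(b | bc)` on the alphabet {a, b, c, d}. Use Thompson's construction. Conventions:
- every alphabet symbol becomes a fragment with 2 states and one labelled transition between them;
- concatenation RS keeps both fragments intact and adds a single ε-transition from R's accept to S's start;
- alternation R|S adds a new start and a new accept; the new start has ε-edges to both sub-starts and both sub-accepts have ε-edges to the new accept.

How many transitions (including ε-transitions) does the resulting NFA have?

20

By structural recursion:
Each of the 6 symbol leaves contributes 1 transition (1 symbol, 0 ε).
  d | b → 6 transitions (2 symbol, 4 ε)
  bc → 3 transitions (2 symbol, 1 ε)
  b | bc → 8 transitions (3 symbol, 5 ε)
  (d | b)(b | bc) → 15 transitions (5 symbol, 10 ε)
  b | (d | b)(b | bc) → 20 transitions (6 symbol, 14 ε)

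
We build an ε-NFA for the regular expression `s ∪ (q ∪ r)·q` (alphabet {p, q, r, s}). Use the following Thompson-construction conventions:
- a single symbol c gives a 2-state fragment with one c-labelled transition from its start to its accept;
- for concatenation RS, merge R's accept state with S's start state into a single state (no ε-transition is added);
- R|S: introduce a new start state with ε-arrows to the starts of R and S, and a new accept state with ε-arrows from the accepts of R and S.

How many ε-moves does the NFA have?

Recursing over subexpressions:
Each of the 4 symbol leaves contributes 0 ε-transitions.
  q ∪ r = 4 ε-transitions
  (q ∪ r)·q = 4 ε-transitions
  s ∪ (q ∪ r)·q = 8 ε-transitions

8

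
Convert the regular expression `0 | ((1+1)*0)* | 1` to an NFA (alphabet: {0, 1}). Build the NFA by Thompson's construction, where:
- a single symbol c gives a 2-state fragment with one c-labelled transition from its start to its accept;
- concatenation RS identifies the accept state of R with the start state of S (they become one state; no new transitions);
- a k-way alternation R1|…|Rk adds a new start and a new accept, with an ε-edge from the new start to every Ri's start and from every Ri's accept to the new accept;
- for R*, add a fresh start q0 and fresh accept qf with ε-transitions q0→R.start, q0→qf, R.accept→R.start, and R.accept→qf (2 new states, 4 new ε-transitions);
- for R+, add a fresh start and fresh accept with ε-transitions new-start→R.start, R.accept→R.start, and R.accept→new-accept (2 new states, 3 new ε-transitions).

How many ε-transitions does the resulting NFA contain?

Building bottom-up:
Each of the 5 symbol leaves contributes 0 ε-transitions.
  1+ — 3 ε-transitions
  1+1 — 3 ε-transitions
  (1+1)* — 7 ε-transitions
  (1+1)*0 — 7 ε-transitions
  ((1+1)*0)* — 11 ε-transitions
  0 | ((1+1)*0)* | 1 — 17 ε-transitions

17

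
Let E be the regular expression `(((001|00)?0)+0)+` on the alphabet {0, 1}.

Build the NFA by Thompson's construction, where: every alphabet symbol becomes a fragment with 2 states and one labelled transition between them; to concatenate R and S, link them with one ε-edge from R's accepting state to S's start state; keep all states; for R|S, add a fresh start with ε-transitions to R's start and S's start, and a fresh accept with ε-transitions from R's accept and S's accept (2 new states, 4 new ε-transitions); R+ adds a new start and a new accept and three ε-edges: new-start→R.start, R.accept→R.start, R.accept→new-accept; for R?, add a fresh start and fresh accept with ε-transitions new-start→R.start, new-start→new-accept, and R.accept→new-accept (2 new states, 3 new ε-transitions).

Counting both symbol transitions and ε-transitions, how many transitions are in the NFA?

25

Building bottom-up:
Each of the 7 symbol leaves contributes 1 transition (1 symbol, 0 ε).
  001 — 5 transitions (3 symbol, 2 ε)
  00 — 3 transitions (2 symbol, 1 ε)
  001|00 — 12 transitions (5 symbol, 7 ε)
  (001|00)? — 15 transitions (5 symbol, 10 ε)
  (001|00)?0 — 17 transitions (6 symbol, 11 ε)
  ((001|00)?0)+ — 20 transitions (6 symbol, 14 ε)
  ((001|00)?0)+0 — 22 transitions (7 symbol, 15 ε)
  (((001|00)?0)+0)+ — 25 transitions (7 symbol, 18 ε)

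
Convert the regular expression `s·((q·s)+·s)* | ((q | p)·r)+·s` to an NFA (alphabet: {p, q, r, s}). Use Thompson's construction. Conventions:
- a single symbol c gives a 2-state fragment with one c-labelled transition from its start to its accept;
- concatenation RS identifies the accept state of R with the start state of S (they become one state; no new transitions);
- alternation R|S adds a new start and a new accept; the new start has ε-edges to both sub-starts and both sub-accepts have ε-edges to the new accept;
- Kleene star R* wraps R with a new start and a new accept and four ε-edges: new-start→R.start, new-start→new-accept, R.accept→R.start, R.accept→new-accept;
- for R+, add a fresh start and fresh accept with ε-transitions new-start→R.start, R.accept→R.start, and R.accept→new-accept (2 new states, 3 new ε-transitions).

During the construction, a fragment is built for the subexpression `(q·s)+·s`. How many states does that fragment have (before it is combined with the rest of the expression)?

6

Fragment for `(q·s)+·s`:
Each of the 3 symbol leaves contributes a 2-state fragment.
  q·s — 3 states
  (q·s)+ — 5 states
  (q·s)+·s — 6 states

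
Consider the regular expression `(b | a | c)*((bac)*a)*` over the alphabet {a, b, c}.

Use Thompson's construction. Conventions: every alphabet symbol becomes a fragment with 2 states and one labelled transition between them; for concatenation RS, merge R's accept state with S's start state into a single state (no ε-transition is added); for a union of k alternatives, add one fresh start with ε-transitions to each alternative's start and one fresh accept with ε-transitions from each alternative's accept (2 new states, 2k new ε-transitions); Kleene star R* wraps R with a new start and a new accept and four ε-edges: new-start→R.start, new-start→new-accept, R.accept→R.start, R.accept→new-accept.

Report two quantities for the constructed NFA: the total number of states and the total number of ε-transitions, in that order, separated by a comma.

18, 18

Per subexpression:
Each of the 7 symbol leaves contributes 2 states and 0 ε-transitions.
  b | a | c : 8 states, 6 ε-transitions
  (b | a | c)* : 10 states, 10 ε-transitions
  bac : 4 states, 0 ε-transitions
  (bac)* : 6 states, 4 ε-transitions
  (bac)*a : 7 states, 4 ε-transitions
  ((bac)*a)* : 9 states, 8 ε-transitions
  (b | a | c)*((bac)*a)* : 18 states, 18 ε-transitions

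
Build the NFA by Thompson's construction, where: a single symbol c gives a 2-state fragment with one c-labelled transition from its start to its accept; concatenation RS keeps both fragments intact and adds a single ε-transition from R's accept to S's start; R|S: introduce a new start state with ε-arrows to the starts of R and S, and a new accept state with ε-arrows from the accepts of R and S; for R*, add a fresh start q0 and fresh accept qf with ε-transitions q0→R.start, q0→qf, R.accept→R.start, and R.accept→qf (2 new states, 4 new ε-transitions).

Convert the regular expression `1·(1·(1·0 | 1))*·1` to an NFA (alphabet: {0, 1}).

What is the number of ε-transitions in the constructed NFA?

Building bottom-up:
Each of the 6 symbol leaves contributes 0 ε-transitions.
  1·0 : 1 ε-transition
  1·0 | 1 : 5 ε-transitions
  1·(1·0 | 1) : 6 ε-transitions
  (1·(1·0 | 1))* : 10 ε-transitions
  1·(1·(1·0 | 1))*·1 : 12 ε-transitions

12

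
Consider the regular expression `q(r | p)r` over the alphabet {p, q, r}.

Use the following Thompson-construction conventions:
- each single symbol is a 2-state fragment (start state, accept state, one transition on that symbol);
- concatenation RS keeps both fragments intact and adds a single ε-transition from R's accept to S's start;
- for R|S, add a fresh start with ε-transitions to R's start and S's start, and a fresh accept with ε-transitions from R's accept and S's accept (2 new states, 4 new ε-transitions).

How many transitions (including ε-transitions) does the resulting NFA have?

10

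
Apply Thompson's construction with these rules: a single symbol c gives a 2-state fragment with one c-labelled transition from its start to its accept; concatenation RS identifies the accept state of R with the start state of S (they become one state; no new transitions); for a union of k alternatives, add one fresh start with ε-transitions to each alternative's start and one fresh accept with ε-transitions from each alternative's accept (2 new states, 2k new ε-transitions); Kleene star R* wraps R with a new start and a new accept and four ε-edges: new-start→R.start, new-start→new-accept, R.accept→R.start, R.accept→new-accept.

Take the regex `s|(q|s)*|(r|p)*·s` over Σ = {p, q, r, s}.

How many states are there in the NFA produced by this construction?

By structural recursion:
Each of the 6 symbol leaves contributes a 2-state fragment.
  q|s — 6 states
  (q|s)* — 8 states
  r|p — 6 states
  (r|p)* — 8 states
  (r|p)*·s — 9 states
  s|(q|s)*|(r|p)*·s — 21 states

21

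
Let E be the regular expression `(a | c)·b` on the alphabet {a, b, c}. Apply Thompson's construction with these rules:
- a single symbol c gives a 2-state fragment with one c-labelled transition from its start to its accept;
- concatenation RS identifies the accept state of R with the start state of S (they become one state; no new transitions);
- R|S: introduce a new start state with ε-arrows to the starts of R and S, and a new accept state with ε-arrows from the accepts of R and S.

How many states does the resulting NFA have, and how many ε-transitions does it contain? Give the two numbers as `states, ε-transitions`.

7, 4

Recursing over subexpressions:
Each of the 3 symbol leaves contributes 2 states and 0 ε-transitions.
  a | c — 6 states, 4 ε-transitions
  (a | c)·b — 7 states, 4 ε-transitions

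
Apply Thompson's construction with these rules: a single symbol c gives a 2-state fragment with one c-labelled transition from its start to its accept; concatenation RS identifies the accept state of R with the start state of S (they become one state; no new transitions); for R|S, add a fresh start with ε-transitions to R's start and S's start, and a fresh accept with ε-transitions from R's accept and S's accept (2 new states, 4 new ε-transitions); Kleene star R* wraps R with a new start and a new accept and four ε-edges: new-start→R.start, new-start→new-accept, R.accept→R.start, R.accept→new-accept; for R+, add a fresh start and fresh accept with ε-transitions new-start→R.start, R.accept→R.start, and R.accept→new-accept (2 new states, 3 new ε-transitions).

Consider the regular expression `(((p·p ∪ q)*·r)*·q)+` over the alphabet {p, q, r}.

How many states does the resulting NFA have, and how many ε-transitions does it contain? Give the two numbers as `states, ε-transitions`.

15, 15

By structural recursion:
Each of the 5 symbol leaves contributes 2 states and 0 ε-transitions.
  p·p : 3 states, 0 ε-transitions
  p·p ∪ q : 7 states, 4 ε-transitions
  (p·p ∪ q)* : 9 states, 8 ε-transitions
  (p·p ∪ q)*·r : 10 states, 8 ε-transitions
  ((p·p ∪ q)*·r)* : 12 states, 12 ε-transitions
  ((p·p ∪ q)*·r)*·q : 13 states, 12 ε-transitions
  (((p·p ∪ q)*·r)*·q)+ : 15 states, 15 ε-transitions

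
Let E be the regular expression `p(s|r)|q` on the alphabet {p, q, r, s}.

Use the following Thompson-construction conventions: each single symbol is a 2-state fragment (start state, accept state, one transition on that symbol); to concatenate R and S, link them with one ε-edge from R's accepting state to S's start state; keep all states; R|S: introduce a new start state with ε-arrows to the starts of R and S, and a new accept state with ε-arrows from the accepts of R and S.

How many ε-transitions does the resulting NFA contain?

By structural recursion:
Each of the 4 symbol leaves contributes 0 ε-transitions.
  s|r → 4 ε-transitions
  p(s|r) → 5 ε-transitions
  p(s|r)|q → 9 ε-transitions

9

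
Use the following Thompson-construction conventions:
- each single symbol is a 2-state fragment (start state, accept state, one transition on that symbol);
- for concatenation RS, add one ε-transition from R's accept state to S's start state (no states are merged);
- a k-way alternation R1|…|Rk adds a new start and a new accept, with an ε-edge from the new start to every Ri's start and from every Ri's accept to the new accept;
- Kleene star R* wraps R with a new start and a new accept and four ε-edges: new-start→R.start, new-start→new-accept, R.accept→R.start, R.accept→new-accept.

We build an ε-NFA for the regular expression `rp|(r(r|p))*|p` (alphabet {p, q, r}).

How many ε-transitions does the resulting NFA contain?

Building bottom-up:
Each of the 6 symbol leaves contributes 0 ε-transitions.
  rp — 1 ε-transition
  r|p — 4 ε-transitions
  r(r|p) — 5 ε-transitions
  (r(r|p))* — 9 ε-transitions
  rp|(r(r|p))*|p — 16 ε-transitions

16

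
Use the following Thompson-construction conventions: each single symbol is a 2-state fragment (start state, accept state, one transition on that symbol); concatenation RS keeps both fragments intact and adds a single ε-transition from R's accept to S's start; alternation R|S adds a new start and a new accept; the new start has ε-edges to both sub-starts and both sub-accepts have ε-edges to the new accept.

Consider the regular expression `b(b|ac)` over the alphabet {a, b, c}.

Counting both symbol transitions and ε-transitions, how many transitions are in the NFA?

10

Bottom-up over the parse tree:
Each of the 4 symbol leaves contributes 1 transition (1 symbol, 0 ε).
  ac → 3 transitions (2 symbol, 1 ε)
  b|ac → 8 transitions (3 symbol, 5 ε)
  b(b|ac) → 10 transitions (4 symbol, 6 ε)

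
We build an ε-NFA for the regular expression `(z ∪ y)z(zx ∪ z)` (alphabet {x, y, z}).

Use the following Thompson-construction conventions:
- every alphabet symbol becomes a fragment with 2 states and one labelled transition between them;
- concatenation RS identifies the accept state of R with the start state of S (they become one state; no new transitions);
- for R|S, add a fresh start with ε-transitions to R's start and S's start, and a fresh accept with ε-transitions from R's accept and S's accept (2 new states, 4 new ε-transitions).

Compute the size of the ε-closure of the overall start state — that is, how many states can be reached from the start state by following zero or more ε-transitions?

3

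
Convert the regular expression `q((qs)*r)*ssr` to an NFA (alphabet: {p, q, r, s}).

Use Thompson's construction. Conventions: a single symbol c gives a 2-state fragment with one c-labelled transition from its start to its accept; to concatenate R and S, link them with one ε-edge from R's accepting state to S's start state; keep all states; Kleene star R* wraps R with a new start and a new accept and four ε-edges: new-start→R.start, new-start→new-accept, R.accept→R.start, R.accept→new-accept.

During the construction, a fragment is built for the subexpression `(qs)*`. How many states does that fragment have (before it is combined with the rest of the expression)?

Fragment for `(qs)*`:
Each of the 2 symbol leaves contributes a 2-state fragment.
  qs : 4 states
  (qs)* : 6 states

6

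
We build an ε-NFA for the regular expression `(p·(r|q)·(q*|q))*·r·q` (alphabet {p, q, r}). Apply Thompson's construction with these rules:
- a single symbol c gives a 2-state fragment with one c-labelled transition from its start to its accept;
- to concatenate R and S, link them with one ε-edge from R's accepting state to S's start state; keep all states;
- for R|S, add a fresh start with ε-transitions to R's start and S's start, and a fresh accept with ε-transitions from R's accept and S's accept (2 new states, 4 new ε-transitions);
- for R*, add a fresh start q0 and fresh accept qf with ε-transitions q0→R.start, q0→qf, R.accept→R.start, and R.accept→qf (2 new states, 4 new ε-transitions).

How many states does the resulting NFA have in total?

22

By structural recursion:
Each of the 7 symbol leaves contributes a 2-state fragment.
  r|q : 6 states
  q* : 4 states
  q*|q : 8 states
  p·(r|q)·(q*|q) : 16 states
  (p·(r|q)·(q*|q))* : 18 states
  (p·(r|q)·(q*|q))*·r·q : 22 states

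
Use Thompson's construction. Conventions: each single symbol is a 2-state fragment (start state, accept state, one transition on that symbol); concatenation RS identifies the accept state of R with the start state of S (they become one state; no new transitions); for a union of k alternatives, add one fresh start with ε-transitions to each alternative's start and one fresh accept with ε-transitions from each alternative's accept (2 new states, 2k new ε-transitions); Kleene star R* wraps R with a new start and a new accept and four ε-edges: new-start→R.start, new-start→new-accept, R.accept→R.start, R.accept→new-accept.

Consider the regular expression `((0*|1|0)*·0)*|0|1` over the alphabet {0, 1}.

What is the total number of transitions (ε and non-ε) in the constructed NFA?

Building bottom-up:
Each of the 6 symbol leaves contributes 1 transition (1 symbol, 0 ε).
  0* = 5 transitions (1 symbol, 4 ε)
  0*|1|0 = 13 transitions (3 symbol, 10 ε)
  (0*|1|0)* = 17 transitions (3 symbol, 14 ε)
  (0*|1|0)*·0 = 18 transitions (4 symbol, 14 ε)
  ((0*|1|0)*·0)* = 22 transitions (4 symbol, 18 ε)
  ((0*|1|0)*·0)*|0|1 = 30 transitions (6 symbol, 24 ε)

30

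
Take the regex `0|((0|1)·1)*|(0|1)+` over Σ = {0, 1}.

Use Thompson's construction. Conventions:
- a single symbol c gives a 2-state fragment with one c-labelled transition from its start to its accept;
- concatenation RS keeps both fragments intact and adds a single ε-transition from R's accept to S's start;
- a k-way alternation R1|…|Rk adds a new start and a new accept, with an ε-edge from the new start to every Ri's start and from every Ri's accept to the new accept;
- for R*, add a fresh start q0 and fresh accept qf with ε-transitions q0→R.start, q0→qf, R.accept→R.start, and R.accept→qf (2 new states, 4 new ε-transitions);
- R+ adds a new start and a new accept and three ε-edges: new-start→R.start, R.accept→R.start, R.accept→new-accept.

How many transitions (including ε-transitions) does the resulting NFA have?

28

Bottom-up over the parse tree:
Each of the 6 symbol leaves contributes 1 transition (1 symbol, 0 ε).
  0|1 = 6 transitions (2 symbol, 4 ε)
  (0|1)·1 = 8 transitions (3 symbol, 5 ε)
  ((0|1)·1)* = 12 transitions (3 symbol, 9 ε)
  0|1 = 6 transitions (2 symbol, 4 ε)
  (0|1)+ = 9 transitions (2 symbol, 7 ε)
  0|((0|1)·1)*|(0|1)+ = 28 transitions (6 symbol, 22 ε)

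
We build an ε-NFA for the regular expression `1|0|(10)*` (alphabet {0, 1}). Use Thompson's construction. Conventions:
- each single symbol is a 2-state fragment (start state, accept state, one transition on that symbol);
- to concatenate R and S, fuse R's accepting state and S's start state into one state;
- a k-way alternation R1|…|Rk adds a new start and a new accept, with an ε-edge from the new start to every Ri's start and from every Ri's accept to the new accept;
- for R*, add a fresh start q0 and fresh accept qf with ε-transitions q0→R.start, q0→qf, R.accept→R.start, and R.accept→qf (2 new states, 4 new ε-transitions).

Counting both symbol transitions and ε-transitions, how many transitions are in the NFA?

14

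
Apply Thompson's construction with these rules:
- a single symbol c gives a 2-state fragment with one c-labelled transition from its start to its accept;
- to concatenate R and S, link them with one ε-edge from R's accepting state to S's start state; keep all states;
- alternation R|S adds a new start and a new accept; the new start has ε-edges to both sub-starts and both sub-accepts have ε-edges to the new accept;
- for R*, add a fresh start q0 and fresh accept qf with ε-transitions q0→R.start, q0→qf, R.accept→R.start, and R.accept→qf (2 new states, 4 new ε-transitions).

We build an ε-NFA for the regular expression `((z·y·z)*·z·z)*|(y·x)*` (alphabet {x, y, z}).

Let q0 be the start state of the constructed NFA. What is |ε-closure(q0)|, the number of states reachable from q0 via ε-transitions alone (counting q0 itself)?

Let C(F) = |ε-closure(F.start)| within fragment F, and note whether F accepts ε. Symbol fragments have C = 1 and do not accept ε. Then:
  z·y·z : same as the first factor's closure: |ε-closure| = 1
  (z·y·z)* : new start has ε-edges to the inner start and to the new accept, so |ε-closure| = 2 + 1 = 3
  (z·y·z)*·z·z : the left operand accepts ε, so the closure extends into the next operand (via the concat ε-link); |ε-closure| = 3 + 1 = 4
  ((z·y·z)*·z·z)* : new start has ε-edges to the inner start and to the new accept, so |ε-closure| = 2 + 4 = 6
  y·x : same as the first factor's closure: |ε-closure| = 1
  (y·x)* : the star's fresh start ε-reaches both the body's start and the fresh accept: |ε-closure| = 2 + 1 = 3
  ((z·y·z)*·z·z)*|(y·x)* : new start ε-reaches every alternative's start; at least one alternative accepts ε, so the union's new accept is reached too: |ε-closure| = 1 + 6 + 3 + 1 = 11

11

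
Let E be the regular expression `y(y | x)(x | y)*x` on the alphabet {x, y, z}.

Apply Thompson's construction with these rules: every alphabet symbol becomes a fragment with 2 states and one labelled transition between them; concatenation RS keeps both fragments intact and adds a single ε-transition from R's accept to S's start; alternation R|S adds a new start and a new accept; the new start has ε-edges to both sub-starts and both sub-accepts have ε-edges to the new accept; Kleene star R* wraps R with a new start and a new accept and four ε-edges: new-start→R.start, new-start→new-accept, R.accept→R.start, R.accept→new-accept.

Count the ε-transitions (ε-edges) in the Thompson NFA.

Per subexpression:
Each of the 6 symbol leaves contributes 0 ε-transitions.
  y | x = 4 ε-transitions
  x | y = 4 ε-transitions
  (x | y)* = 8 ε-transitions
  y(y | x)(x | y)*x = 15 ε-transitions

15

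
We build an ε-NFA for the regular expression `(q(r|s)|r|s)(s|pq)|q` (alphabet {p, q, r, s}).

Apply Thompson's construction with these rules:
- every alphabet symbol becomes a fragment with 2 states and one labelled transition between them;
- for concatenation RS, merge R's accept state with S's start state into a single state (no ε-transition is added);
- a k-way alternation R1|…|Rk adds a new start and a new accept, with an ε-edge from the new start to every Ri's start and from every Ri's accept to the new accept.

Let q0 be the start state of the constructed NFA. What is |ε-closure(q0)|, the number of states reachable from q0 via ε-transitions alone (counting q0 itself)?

6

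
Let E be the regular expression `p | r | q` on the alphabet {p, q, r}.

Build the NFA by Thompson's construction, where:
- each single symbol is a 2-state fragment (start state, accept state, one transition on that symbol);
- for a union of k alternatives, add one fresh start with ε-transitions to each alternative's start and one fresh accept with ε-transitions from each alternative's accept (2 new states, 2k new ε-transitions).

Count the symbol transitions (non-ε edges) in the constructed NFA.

3

Bottom-up over the parse tree:
Each of the 3 symbol leaves contributes exactly 1 symbol transition.
  p | r | q — 3 symbol transitions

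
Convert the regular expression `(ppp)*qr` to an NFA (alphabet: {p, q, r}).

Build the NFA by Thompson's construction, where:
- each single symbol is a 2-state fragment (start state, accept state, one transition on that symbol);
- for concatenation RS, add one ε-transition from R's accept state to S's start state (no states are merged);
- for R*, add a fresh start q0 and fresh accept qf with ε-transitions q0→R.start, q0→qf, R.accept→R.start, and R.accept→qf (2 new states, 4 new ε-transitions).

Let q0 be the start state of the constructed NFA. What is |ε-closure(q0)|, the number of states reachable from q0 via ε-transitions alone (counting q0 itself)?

4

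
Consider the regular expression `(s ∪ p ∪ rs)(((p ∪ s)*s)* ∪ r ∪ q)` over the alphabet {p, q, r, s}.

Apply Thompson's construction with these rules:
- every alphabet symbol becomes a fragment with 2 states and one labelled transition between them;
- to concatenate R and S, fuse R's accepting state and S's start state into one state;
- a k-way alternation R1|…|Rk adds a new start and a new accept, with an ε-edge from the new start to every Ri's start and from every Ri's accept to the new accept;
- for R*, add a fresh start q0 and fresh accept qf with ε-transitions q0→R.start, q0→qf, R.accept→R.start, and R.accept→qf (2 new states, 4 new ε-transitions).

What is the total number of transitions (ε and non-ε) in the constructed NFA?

By structural recursion:
Each of the 9 symbol leaves contributes 1 transition (1 symbol, 0 ε).
  rs → 2 transitions (2 symbol, 0 ε)
  s ∪ p ∪ rs → 10 transitions (4 symbol, 6 ε)
  p ∪ s → 6 transitions (2 symbol, 4 ε)
  (p ∪ s)* → 10 transitions (2 symbol, 8 ε)
  (p ∪ s)*s → 11 transitions (3 symbol, 8 ε)
  ((p ∪ s)*s)* → 15 transitions (3 symbol, 12 ε)
  ((p ∪ s)*s)* ∪ r ∪ q → 23 transitions (5 symbol, 18 ε)
  (s ∪ p ∪ rs)(((p ∪ s)*s)* ∪ r ∪ q) → 33 transitions (9 symbol, 24 ε)

33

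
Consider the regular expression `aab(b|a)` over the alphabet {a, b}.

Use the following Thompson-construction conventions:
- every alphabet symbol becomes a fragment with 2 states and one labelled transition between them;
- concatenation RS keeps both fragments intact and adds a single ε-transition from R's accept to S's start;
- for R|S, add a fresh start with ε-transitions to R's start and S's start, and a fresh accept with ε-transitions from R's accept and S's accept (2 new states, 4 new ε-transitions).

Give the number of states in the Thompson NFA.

Recursing over subexpressions:
Each of the 5 symbol leaves contributes a 2-state fragment.
  b|a → 6 states
  aab(b|a) → 12 states

12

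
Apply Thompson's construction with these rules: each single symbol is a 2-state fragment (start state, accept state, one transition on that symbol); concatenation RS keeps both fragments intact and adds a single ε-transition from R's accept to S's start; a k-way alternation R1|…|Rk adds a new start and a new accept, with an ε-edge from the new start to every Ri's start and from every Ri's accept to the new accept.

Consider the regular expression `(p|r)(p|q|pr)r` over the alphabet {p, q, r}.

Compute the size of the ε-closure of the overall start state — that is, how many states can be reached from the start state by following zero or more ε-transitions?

3

Work bottom-up. For each fragment F, track |ε-closure(F.start)| and whether F's accept lies in that closure (i.e. whether F accepts ε). A single-symbol fragment has closure size 1 and does not accept ε.
  p|r — C = 1 + 1 + 1 = 3 (the new accept is not ε-reachable since no branch accepts ε)
  pr — same as the first factor's closure: C = 1
  p|q|pr — C = 1 + 1 + 1 + 1 = 4 (the new accept is not ε-reachable since no branch accepts ε)
  (p|r)(p|q|pr)r — C equals the left operand's closure size = 3 (its accept is not ε-reachable, so the closure stops there)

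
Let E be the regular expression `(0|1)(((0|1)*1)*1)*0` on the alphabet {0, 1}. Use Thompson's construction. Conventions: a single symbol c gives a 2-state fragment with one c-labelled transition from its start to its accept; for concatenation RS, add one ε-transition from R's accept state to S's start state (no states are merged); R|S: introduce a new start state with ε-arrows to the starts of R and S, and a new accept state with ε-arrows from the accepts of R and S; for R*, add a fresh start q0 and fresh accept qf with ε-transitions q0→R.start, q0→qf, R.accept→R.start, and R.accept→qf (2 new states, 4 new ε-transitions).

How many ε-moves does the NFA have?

Recursing over subexpressions:
Each of the 7 symbol leaves contributes 0 ε-transitions.
  0|1 = 4 ε-transitions
  0|1 = 4 ε-transitions
  (0|1)* = 8 ε-transitions
  (0|1)*1 = 9 ε-transitions
  ((0|1)*1)* = 13 ε-transitions
  ((0|1)*1)*1 = 14 ε-transitions
  (((0|1)*1)*1)* = 18 ε-transitions
  (0|1)(((0|1)*1)*1)*0 = 24 ε-transitions

24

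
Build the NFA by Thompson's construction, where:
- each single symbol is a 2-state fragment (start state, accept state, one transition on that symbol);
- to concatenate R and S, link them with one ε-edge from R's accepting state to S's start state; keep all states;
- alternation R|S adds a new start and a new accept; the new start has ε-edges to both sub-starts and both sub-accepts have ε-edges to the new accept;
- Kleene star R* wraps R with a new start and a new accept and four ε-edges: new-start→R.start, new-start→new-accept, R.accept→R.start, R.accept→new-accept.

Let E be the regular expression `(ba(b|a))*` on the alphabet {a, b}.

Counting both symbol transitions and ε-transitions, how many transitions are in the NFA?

14

Bottom-up over the parse tree:
Each of the 4 symbol leaves contributes 1 transition (1 symbol, 0 ε).
  b|a → 6 transitions (2 symbol, 4 ε)
  ba(b|a) → 10 transitions (4 symbol, 6 ε)
  (ba(b|a))* → 14 transitions (4 symbol, 10 ε)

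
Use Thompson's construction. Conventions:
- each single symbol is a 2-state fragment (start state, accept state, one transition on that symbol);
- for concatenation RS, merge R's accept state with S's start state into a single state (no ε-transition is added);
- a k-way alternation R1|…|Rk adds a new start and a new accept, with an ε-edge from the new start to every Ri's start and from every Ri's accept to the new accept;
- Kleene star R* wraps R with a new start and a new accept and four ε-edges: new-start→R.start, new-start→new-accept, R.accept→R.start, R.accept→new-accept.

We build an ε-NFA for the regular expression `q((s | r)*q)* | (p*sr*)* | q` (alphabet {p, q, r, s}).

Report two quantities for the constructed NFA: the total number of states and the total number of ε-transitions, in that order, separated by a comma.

By structural recursion:
Each of the 8 symbol leaves contributes 2 states and 0 ε-transitions.
  s | r = 6 states, 4 ε-transitions
  (s | r)* = 8 states, 8 ε-transitions
  (s | r)*q = 9 states, 8 ε-transitions
  ((s | r)*q)* = 11 states, 12 ε-transitions
  q((s | r)*q)* = 12 states, 12 ε-transitions
  p* = 4 states, 4 ε-transitions
  r* = 4 states, 4 ε-transitions
  p*sr* = 8 states, 8 ε-transitions
  (p*sr*)* = 10 states, 12 ε-transitions
  q((s | r)*q)* | (p*sr*)* | q = 26 states, 30 ε-transitions

26, 30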